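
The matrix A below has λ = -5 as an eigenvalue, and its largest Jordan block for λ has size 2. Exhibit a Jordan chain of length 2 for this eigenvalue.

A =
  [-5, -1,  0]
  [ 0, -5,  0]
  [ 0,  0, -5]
A Jordan chain for λ = -5 of length 2:
v_1 = (-1, 0, 0)ᵀ
v_2 = (0, 1, 0)ᵀ

Let N = A − (-5)·I. We want v_2 with N^2 v_2 = 0 but N^1 v_2 ≠ 0; then v_{j-1} := N · v_j for j = 2, …, 2.

Pick v_2 = (0, 1, 0)ᵀ.
Then v_1 = N · v_2 = (-1, 0, 0)ᵀ.

Sanity check: (A − (-5)·I) v_1 = (0, 0, 0)ᵀ = 0. ✓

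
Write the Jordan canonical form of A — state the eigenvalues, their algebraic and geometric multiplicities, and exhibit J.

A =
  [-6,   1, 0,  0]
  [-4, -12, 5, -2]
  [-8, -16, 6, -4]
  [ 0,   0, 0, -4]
J_3(-4) ⊕ J_1(-4)

The characteristic polynomial is
  det(x·I − A) = x^4 + 16*x^3 + 96*x^2 + 256*x + 256 = (x + 4)^4

Eigenvalues and multiplicities (the geometric multiplicity of λ is n − rank(A − λI), which equals the number of Jordan blocks for λ):
  λ = -4: algebraic multiplicity = 4, geometric multiplicity = 2

Determining the block sizes for each eigenvalue:
  λ = -4: with am = 4 and gm = 2, the partition is not yet determined (e.g. several partitions of 4 into 2 parts exist). Let N = A − (-4)·I. Computing rank(N^1) = 2, rank(N^2) = 1, rank(N^3) = 0; the number of blocks of size ≥ j is rank(N^{j−1}) − rank(N^j), giving [2, 1, 1]. So we have 1 block(s) of size 3, 1 block(s) of size 1 → block sizes [3, 1]

Assembling the blocks gives a Jordan form
J =
  [-4,  1,  0,  0]
  [ 0, -4,  1,  0]
  [ 0,  0, -4,  0]
  [ 0,  0,  0, -4]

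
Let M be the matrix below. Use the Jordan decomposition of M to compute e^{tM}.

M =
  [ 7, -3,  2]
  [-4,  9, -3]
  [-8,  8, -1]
e^{tM} =
  [2*t*exp(5*t) + exp(5*t), -t^2*exp(5*t) - 3*t*exp(5*t), t^2*exp(5*t)/2 + 2*t*exp(5*t)]
  [-4*t*exp(5*t), 2*t^2*exp(5*t) + 4*t*exp(5*t) + exp(5*t), -t^2*exp(5*t) - 3*t*exp(5*t)]
  [-8*t*exp(5*t), 4*t^2*exp(5*t) + 8*t*exp(5*t), -2*t^2*exp(5*t) - 6*t*exp(5*t) + exp(5*t)]

Strategy: write M = P · J · P⁻¹ where J is a Jordan canonical form, so e^{tM} = P · e^{tJ} · P⁻¹, and e^{tJ} can be computed block-by-block.

M has Jordan form
J =
  [5, 1, 0]
  [0, 5, 1]
  [0, 0, 5]
(up to reordering of blocks).

Per-block formulas:
  For a 3×3 Jordan block J_3(5): exp(t · J_3(5)) = e^(5t)·(I + t·N + (t^2/2)·N^2), where N is the 3×3 nilpotent shift.

After assembling e^{tJ} and conjugating by P, we get:

e^{tM} =
  [2*t*exp(5*t) + exp(5*t), -t^2*exp(5*t) - 3*t*exp(5*t), t^2*exp(5*t)/2 + 2*t*exp(5*t)]
  [-4*t*exp(5*t), 2*t^2*exp(5*t) + 4*t*exp(5*t) + exp(5*t), -t^2*exp(5*t) - 3*t*exp(5*t)]
  [-8*t*exp(5*t), 4*t^2*exp(5*t) + 8*t*exp(5*t), -2*t^2*exp(5*t) - 6*t*exp(5*t) + exp(5*t)]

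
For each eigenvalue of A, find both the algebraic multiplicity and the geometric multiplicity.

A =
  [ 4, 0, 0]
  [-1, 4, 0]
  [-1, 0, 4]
λ = 4: alg = 3, geom = 2

Step 1 — factor the characteristic polynomial to read off the algebraic multiplicities:
  χ_A(x) = (x - 4)^3

Step 2 — compute geometric multiplicities via the rank-nullity identity g(λ) = n − rank(A − λI):
  rank(A − (4)·I) = 1, so dim ker(A − (4)·I) = n − 1 = 2

Summary:
  λ = 4: algebraic multiplicity = 3, geometric multiplicity = 2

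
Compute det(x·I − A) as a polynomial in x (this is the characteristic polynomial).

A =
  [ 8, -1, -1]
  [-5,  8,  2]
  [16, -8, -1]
x^3 - 15*x^2 + 75*x - 125

Expanding det(x·I − A) (e.g. by cofactor expansion or by noting that A is similar to its Jordan form J, which has the same characteristic polynomial as A) gives
  χ_A(x) = x^3 - 15*x^2 + 75*x - 125
which factors as (x - 5)^3. The eigenvalues (with algebraic multiplicities) are λ = 5 with multiplicity 3.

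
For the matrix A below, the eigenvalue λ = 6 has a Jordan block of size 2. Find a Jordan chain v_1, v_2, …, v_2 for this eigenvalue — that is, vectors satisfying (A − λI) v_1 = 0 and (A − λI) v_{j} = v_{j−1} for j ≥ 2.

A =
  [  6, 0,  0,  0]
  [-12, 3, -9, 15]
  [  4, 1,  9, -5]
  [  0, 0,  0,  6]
A Jordan chain for λ = 6 of length 2:
v_1 = (0, -12, 4, 0)ᵀ
v_2 = (1, 0, 0, 0)ᵀ

Let N = A − (6)·I. We want v_2 with N^2 v_2 = 0 but N^1 v_2 ≠ 0; then v_{j-1} := N · v_j for j = 2, …, 2.

Pick v_2 = (1, 0, 0, 0)ᵀ.
Then v_1 = N · v_2 = (0, -12, 4, 0)ᵀ.

Sanity check: (A − (6)·I) v_1 = (0, 0, 0, 0)ᵀ = 0. ✓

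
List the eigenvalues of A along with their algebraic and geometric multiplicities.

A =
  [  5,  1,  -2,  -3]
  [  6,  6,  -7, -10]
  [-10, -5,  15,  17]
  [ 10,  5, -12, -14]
λ = 3: alg = 4, geom = 2

Step 1 — factor the characteristic polynomial to read off the algebraic multiplicities:
  χ_A(x) = (x - 3)^4

Step 2 — compute geometric multiplicities via the rank-nullity identity g(λ) = n − rank(A − λI):
  rank(A − (3)·I) = 2, so dim ker(A − (3)·I) = n − 2 = 2

Summary:
  λ = 3: algebraic multiplicity = 4, geometric multiplicity = 2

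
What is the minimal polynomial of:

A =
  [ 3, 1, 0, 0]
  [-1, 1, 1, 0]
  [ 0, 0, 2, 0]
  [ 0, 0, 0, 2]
x^3 - 6*x^2 + 12*x - 8

The characteristic polynomial is χ_A(x) = (x - 2)^4, so the eigenvalues are known. The minimal polynomial is
  m_A(x) = Π_λ (x − λ)^{k_λ}
where k_λ is the size of the *largest* Jordan block for λ (equivalently, the smallest k with (A − λI)^k v = 0 for every generalised eigenvector v of λ).

  λ = 2: largest Jordan block has size 3, contributing (x − 2)^3

So m_A(x) = (x - 2)^3 = x^3 - 6*x^2 + 12*x - 8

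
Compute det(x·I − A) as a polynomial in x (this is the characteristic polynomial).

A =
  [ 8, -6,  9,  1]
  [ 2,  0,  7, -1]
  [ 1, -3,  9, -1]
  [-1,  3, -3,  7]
x^4 - 24*x^3 + 216*x^2 - 864*x + 1296

Expanding det(x·I − A) (e.g. by cofactor expansion or by noting that A is similar to its Jordan form J, which has the same characteristic polynomial as A) gives
  χ_A(x) = x^4 - 24*x^3 + 216*x^2 - 864*x + 1296
which factors as (x - 6)^4. The eigenvalues (with algebraic multiplicities) are λ = 6 with multiplicity 4.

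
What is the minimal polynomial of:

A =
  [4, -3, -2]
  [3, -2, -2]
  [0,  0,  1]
x^2 - 2*x + 1

The characteristic polynomial is χ_A(x) = (x - 1)^3, so the eigenvalues are known. The minimal polynomial is
  m_A(x) = Π_λ (x − λ)^{k_λ}
where k_λ is the size of the *largest* Jordan block for λ (equivalently, the smallest k with (A − λI)^k v = 0 for every generalised eigenvector v of λ).

  λ = 1: largest Jordan block has size 2, contributing (x − 1)^2

So m_A(x) = (x - 1)^2 = x^2 - 2*x + 1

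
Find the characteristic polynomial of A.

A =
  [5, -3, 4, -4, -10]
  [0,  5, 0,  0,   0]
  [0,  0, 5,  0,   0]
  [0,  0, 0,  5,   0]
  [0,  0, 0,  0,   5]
x^5 - 25*x^4 + 250*x^3 - 1250*x^2 + 3125*x - 3125

Expanding det(x·I − A) (e.g. by cofactor expansion or by noting that A is similar to its Jordan form J, which has the same characteristic polynomial as A) gives
  χ_A(x) = x^5 - 25*x^4 + 250*x^3 - 1250*x^2 + 3125*x - 3125
which factors as (x - 5)^5. The eigenvalues (with algebraic multiplicities) are λ = 5 with multiplicity 5.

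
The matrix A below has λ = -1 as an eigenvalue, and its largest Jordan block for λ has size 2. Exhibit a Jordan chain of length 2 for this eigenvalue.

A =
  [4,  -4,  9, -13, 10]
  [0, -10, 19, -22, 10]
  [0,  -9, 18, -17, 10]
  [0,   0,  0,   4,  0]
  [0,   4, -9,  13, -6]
A Jordan chain for λ = -1 of length 2:
v_1 = (1, 1, 1, 0, -1)ᵀ
v_2 = (0, 2, 1, 0, 0)ᵀ

Let N = A − (-1)·I. We want v_2 with N^2 v_2 = 0 but N^1 v_2 ≠ 0; then v_{j-1} := N · v_j for j = 2, …, 2.

Pick v_2 = (0, 2, 1, 0, 0)ᵀ.
Then v_1 = N · v_2 = (1, 1, 1, 0, -1)ᵀ.

Sanity check: (A − (-1)·I) v_1 = (0, 0, 0, 0, 0)ᵀ = 0. ✓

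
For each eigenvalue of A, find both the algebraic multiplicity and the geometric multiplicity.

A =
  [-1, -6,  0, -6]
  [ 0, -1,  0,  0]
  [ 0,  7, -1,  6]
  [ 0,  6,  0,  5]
λ = -1: alg = 3, geom = 2; λ = 5: alg = 1, geom = 1

Step 1 — factor the characteristic polynomial to read off the algebraic multiplicities:
  χ_A(x) = (x - 5)*(x + 1)^3

Step 2 — compute geometric multiplicities via the rank-nullity identity g(λ) = n − rank(A − λI):
  rank(A − (-1)·I) = 2, so dim ker(A − (-1)·I) = n − 2 = 2
  rank(A − (5)·I) = 3, so dim ker(A − (5)·I) = n − 3 = 1

Summary:
  λ = -1: algebraic multiplicity = 3, geometric multiplicity = 2
  λ = 5: algebraic multiplicity = 1, geometric multiplicity = 1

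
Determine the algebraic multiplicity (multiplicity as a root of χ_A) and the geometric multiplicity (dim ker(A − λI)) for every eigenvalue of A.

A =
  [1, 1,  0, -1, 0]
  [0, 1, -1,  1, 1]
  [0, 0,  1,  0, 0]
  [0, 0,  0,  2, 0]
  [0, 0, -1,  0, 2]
λ = 1: alg = 3, geom = 2; λ = 2: alg = 2, geom = 2

Step 1 — factor the characteristic polynomial to read off the algebraic multiplicities:
  χ_A(x) = (x - 2)^2*(x - 1)^3

Step 2 — compute geometric multiplicities via the rank-nullity identity g(λ) = n − rank(A − λI):
  rank(A − (1)·I) = 3, so dim ker(A − (1)·I) = n − 3 = 2
  rank(A − (2)·I) = 3, so dim ker(A − (2)·I) = n − 3 = 2

Summary:
  λ = 1: algebraic multiplicity = 3, geometric multiplicity = 2
  λ = 2: algebraic multiplicity = 2, geometric multiplicity = 2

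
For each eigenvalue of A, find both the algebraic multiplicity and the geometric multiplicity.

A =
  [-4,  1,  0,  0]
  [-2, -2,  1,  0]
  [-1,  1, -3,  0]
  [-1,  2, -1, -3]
λ = -3: alg = 4, geom = 2

Step 1 — factor the characteristic polynomial to read off the algebraic multiplicities:
  χ_A(x) = (x + 3)^4

Step 2 — compute geometric multiplicities via the rank-nullity identity g(λ) = n − rank(A − λI):
  rank(A − (-3)·I) = 2, so dim ker(A − (-3)·I) = n − 2 = 2

Summary:
  λ = -3: algebraic multiplicity = 4, geometric multiplicity = 2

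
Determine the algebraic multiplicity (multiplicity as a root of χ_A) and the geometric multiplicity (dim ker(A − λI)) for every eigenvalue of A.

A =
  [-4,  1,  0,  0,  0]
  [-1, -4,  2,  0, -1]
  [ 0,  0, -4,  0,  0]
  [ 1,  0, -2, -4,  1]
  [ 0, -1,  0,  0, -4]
λ = -4: alg = 5, geom = 3

Step 1 — factor the characteristic polynomial to read off the algebraic multiplicities:
  χ_A(x) = (x + 4)^5

Step 2 — compute geometric multiplicities via the rank-nullity identity g(λ) = n − rank(A − λI):
  rank(A − (-4)·I) = 2, so dim ker(A − (-4)·I) = n − 2 = 3

Summary:
  λ = -4: algebraic multiplicity = 5, geometric multiplicity = 3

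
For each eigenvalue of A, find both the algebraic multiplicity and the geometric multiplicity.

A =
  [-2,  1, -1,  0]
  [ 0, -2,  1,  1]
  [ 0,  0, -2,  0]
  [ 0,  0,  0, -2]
λ = -2: alg = 4, geom = 2

Step 1 — factor the characteristic polynomial to read off the algebraic multiplicities:
  χ_A(x) = (x + 2)^4

Step 2 — compute geometric multiplicities via the rank-nullity identity g(λ) = n − rank(A − λI):
  rank(A − (-2)·I) = 2, so dim ker(A − (-2)·I) = n − 2 = 2

Summary:
  λ = -2: algebraic multiplicity = 4, geometric multiplicity = 2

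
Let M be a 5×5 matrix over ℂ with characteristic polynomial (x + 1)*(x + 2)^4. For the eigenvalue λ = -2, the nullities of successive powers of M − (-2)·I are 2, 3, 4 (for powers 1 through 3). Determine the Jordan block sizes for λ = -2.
Block sizes for λ = -2: [3, 1]

From the dimensions of kernels of powers, the number of Jordan blocks of size at least j is d_j − d_{j−1} where d_j = dim ker(N^j) (with d_0 = 0). Computing the differences gives [2, 1, 1].
The number of blocks of size exactly k is (#blocks of size ≥ k) − (#blocks of size ≥ k + 1), so the partition is: 1 block(s) of size 1, 1 block(s) of size 3.
In nonincreasing order the block sizes are [3, 1].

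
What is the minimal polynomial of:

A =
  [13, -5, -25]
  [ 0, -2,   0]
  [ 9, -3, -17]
x^2 + 4*x + 4

The characteristic polynomial is χ_A(x) = (x + 2)^3, so the eigenvalues are known. The minimal polynomial is
  m_A(x) = Π_λ (x − λ)^{k_λ}
where k_λ is the size of the *largest* Jordan block for λ (equivalently, the smallest k with (A − λI)^k v = 0 for every generalised eigenvector v of λ).

  λ = -2: largest Jordan block has size 2, contributing (x + 2)^2

So m_A(x) = (x + 2)^2 = x^2 + 4*x + 4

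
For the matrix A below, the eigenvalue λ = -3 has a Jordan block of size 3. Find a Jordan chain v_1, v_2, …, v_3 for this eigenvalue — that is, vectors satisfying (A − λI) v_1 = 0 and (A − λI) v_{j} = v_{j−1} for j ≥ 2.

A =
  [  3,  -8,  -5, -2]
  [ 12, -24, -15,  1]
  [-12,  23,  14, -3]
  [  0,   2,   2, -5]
A Jordan chain for λ = -3 of length 3:
v_1 = (1, 2, -2, 0)ᵀ
v_2 = (-8, -21, 23, 2)ᵀ
v_3 = (0, 1, 0, 0)ᵀ

Let N = A − (-3)·I. We want v_3 with N^3 v_3 = 0 but N^2 v_3 ≠ 0; then v_{j-1} := N · v_j for j = 3, …, 2.

Pick v_3 = (0, 1, 0, 0)ᵀ.
Then v_2 = N · v_3 = (-8, -21, 23, 2)ᵀ.
Then v_1 = N · v_2 = (1, 2, -2, 0)ᵀ.

Sanity check: (A − (-3)·I) v_1 = (0, 0, 0, 0)ᵀ = 0. ✓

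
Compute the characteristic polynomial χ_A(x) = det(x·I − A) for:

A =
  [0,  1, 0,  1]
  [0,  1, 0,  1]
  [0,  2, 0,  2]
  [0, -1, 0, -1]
x^4

Expanding det(x·I − A) (e.g. by cofactor expansion or by noting that A is similar to its Jordan form J, which has the same characteristic polynomial as A) gives
  χ_A(x) = x^4
which factors as x^4. The eigenvalues (with algebraic multiplicities) are λ = 0 with multiplicity 4.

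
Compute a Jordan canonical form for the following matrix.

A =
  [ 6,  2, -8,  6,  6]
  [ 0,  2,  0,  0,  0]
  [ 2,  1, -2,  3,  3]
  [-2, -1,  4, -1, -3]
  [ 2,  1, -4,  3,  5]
J_2(2) ⊕ J_1(2) ⊕ J_1(2) ⊕ J_1(2)

The characteristic polynomial is
  det(x·I − A) = x^5 - 10*x^4 + 40*x^3 - 80*x^2 + 80*x - 32 = (x - 2)^5

Eigenvalues and multiplicities (the geometric multiplicity of λ is n − rank(A − λI), which equals the number of Jordan blocks for λ):
  λ = 2: algebraic multiplicity = 5, geometric multiplicity = 4

Determining the block sizes for each eigenvalue:
  λ = 2: 4 blocks summing to 5 forces exactly one block of size 2 and the rest size 1 → block sizes [2, 1, 1, 1]

Assembling the blocks gives a Jordan form
J =
  [2, 1, 0, 0, 0]
  [0, 2, 0, 0, 0]
  [0, 0, 2, 0, 0]
  [0, 0, 0, 2, 0]
  [0, 0, 0, 0, 2]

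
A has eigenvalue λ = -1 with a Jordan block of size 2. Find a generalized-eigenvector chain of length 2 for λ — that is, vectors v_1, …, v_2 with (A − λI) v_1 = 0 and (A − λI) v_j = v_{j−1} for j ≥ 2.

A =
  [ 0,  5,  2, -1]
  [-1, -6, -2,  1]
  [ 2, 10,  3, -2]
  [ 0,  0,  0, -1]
A Jordan chain for λ = -1 of length 2:
v_1 = (1, -1, 2, 0)ᵀ
v_2 = (1, 0, 0, 0)ᵀ

Let N = A − (-1)·I. We want v_2 with N^2 v_2 = 0 but N^1 v_2 ≠ 0; then v_{j-1} := N · v_j for j = 2, …, 2.

Pick v_2 = (1, 0, 0, 0)ᵀ.
Then v_1 = N · v_2 = (1, -1, 2, 0)ᵀ.

Sanity check: (A − (-1)·I) v_1 = (0, 0, 0, 0)ᵀ = 0. ✓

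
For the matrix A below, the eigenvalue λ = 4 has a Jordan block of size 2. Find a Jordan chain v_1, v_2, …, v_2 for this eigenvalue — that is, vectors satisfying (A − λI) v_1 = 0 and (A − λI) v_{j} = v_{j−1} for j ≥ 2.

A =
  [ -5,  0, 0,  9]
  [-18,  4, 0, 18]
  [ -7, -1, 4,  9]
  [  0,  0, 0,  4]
A Jordan chain for λ = 4 of length 2:
v_1 = (0, 0, -1, 0)ᵀ
v_2 = (0, 1, 0, 0)ᵀ

Let N = A − (4)·I. We want v_2 with N^2 v_2 = 0 but N^1 v_2 ≠ 0; then v_{j-1} := N · v_j for j = 2, …, 2.

Pick v_2 = (0, 1, 0, 0)ᵀ.
Then v_1 = N · v_2 = (0, 0, -1, 0)ᵀ.

Sanity check: (A − (4)·I) v_1 = (0, 0, 0, 0)ᵀ = 0. ✓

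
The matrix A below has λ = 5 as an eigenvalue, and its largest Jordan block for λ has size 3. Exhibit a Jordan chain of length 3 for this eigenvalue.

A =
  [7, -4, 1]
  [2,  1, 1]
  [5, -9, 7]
A Jordan chain for λ = 5 of length 3:
v_1 = (1, 1, 2)ᵀ
v_2 = (2, 2, 5)ᵀ
v_3 = (1, 0, 0)ᵀ

Let N = A − (5)·I. We want v_3 with N^3 v_3 = 0 but N^2 v_3 ≠ 0; then v_{j-1} := N · v_j for j = 3, …, 2.

Pick v_3 = (1, 0, 0)ᵀ.
Then v_2 = N · v_3 = (2, 2, 5)ᵀ.
Then v_1 = N · v_2 = (1, 1, 2)ᵀ.

Sanity check: (A − (5)·I) v_1 = (0, 0, 0)ᵀ = 0. ✓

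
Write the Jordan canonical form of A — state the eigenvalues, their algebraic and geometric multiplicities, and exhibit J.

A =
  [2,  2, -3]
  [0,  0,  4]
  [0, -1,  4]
J_3(2)

The characteristic polynomial is
  det(x·I − A) = x^3 - 6*x^2 + 12*x - 8 = (x - 2)^3

Eigenvalues and multiplicities (the geometric multiplicity of λ is n − rank(A − λI), which equals the number of Jordan blocks for λ):
  λ = 2: algebraic multiplicity = 3, geometric multiplicity = 1

Determining the block sizes for each eigenvalue:
  λ = 2: one block (gm = 1), so the single block has size am = 3 → block sizes [3]

Assembling the blocks gives a Jordan form
J =
  [2, 1, 0]
  [0, 2, 1]
  [0, 0, 2]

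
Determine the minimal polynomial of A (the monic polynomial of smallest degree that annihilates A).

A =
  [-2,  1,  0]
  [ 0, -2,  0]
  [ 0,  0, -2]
x^2 + 4*x + 4

The characteristic polynomial is χ_A(x) = (x + 2)^3, so the eigenvalues are known. The minimal polynomial is
  m_A(x) = Π_λ (x − λ)^{k_λ}
where k_λ is the size of the *largest* Jordan block for λ (equivalently, the smallest k with (A − λI)^k v = 0 for every generalised eigenvector v of λ).

  λ = -2: largest Jordan block has size 2, contributing (x + 2)^2

So m_A(x) = (x + 2)^2 = x^2 + 4*x + 4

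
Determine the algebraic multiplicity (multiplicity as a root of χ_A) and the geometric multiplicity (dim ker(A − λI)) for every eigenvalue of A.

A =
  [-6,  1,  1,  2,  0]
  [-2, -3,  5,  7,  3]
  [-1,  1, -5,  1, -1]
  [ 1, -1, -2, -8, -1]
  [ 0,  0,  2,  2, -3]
λ = -5: alg = 5, geom = 3

Step 1 — factor the characteristic polynomial to read off the algebraic multiplicities:
  χ_A(x) = (x + 5)^5

Step 2 — compute geometric multiplicities via the rank-nullity identity g(λ) = n − rank(A − λI):
  rank(A − (-5)·I) = 2, so dim ker(A − (-5)·I) = n − 2 = 3

Summary:
  λ = -5: algebraic multiplicity = 5, geometric multiplicity = 3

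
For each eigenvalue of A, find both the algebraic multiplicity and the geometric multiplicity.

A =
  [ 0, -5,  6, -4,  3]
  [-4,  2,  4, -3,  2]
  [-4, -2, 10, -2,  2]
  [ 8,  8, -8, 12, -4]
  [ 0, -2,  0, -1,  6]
λ = 6: alg = 5, geom = 3

Step 1 — factor the characteristic polynomial to read off the algebraic multiplicities:
  χ_A(x) = (x - 6)^5

Step 2 — compute geometric multiplicities via the rank-nullity identity g(λ) = n − rank(A − λI):
  rank(A − (6)·I) = 2, so dim ker(A − (6)·I) = n − 2 = 3

Summary:
  λ = 6: algebraic multiplicity = 5, geometric multiplicity = 3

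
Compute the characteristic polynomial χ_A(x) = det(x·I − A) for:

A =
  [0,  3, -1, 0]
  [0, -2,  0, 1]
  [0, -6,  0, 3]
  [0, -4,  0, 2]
x^4

Expanding det(x·I − A) (e.g. by cofactor expansion or by noting that A is similar to its Jordan form J, which has the same characteristic polynomial as A) gives
  χ_A(x) = x^4
which factors as x^4. The eigenvalues (with algebraic multiplicities) are λ = 0 with multiplicity 4.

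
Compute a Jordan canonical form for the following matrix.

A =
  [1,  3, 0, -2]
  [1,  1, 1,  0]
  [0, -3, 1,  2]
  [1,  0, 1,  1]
J_3(1) ⊕ J_1(1)

The characteristic polynomial is
  det(x·I − A) = x^4 - 4*x^3 + 6*x^2 - 4*x + 1 = (x - 1)^4

Eigenvalues and multiplicities (the geometric multiplicity of λ is n − rank(A − λI), which equals the number of Jordan blocks for λ):
  λ = 1: algebraic multiplicity = 4, geometric multiplicity = 2

Determining the block sizes for each eigenvalue:
  λ = 1: with am = 4 and gm = 2, the partition is not yet determined (e.g. several partitions of 4 into 2 parts exist). Let N = A − (1)·I. Computing rank(N^1) = 2, rank(N^2) = 1, rank(N^3) = 0; the number of blocks of size ≥ j is rank(N^{j−1}) − rank(N^j), giving [2, 1, 1]. So we have 1 block(s) of size 3, 1 block(s) of size 1 → block sizes [3, 1]

Assembling the blocks gives a Jordan form
J =
  [1, 1, 0, 0]
  [0, 1, 1, 0]
  [0, 0, 1, 0]
  [0, 0, 0, 1]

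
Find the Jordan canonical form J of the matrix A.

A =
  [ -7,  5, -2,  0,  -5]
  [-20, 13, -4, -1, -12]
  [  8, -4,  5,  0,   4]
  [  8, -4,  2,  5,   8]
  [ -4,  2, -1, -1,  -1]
J_3(3) ⊕ J_2(3)

The characteristic polynomial is
  det(x·I − A) = x^5 - 15*x^4 + 90*x^3 - 270*x^2 + 405*x - 243 = (x - 3)^5

Eigenvalues and multiplicities (the geometric multiplicity of λ is n − rank(A − λI), which equals the number of Jordan blocks for λ):
  λ = 3: algebraic multiplicity = 5, geometric multiplicity = 2

Determining the block sizes for each eigenvalue:
  λ = 3: with am = 5 and gm = 2, the partition is not yet determined (e.g. several partitions of 5 into 2 parts exist). Let N = A − (3)·I. Computing rank(N^1) = 3, rank(N^2) = 1, rank(N^3) = 0; the number of blocks of size ≥ j is rank(N^{j−1}) − rank(N^j), giving [2, 2, 1]. So we have 1 block(s) of size 3, 1 block(s) of size 2 → block sizes [3, 2]

Assembling the blocks gives a Jordan form
J =
  [3, 1, 0, 0, 0]
  [0, 3, 1, 0, 0]
  [0, 0, 3, 0, 0]
  [0, 0, 0, 3, 1]
  [0, 0, 0, 0, 3]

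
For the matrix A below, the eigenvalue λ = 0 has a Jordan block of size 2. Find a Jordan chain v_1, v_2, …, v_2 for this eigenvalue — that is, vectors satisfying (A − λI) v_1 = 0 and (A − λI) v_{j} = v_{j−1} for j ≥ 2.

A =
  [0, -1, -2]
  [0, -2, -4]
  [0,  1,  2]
A Jordan chain for λ = 0 of length 2:
v_1 = (-1, -2, 1)ᵀ
v_2 = (0, 1, 0)ᵀ

Let N = A − (0)·I. We want v_2 with N^2 v_2 = 0 but N^1 v_2 ≠ 0; then v_{j-1} := N · v_j for j = 2, …, 2.

Pick v_2 = (0, 1, 0)ᵀ.
Then v_1 = N · v_2 = (-1, -2, 1)ᵀ.

Sanity check: (A − (0)·I) v_1 = (0, 0, 0)ᵀ = 0. ✓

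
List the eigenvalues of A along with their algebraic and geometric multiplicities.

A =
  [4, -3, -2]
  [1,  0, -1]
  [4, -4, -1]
λ = 1: alg = 3, geom = 1

Step 1 — factor the characteristic polynomial to read off the algebraic multiplicities:
  χ_A(x) = (x - 1)^3

Step 2 — compute geometric multiplicities via the rank-nullity identity g(λ) = n − rank(A − λI):
  rank(A − (1)·I) = 2, so dim ker(A − (1)·I) = n − 2 = 1

Summary:
  λ = 1: algebraic multiplicity = 3, geometric multiplicity = 1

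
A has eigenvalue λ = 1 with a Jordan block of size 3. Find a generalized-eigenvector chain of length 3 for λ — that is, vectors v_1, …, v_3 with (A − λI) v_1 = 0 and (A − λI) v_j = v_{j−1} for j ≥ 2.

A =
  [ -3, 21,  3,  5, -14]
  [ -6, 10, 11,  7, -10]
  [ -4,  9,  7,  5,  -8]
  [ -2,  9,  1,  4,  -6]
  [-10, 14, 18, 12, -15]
A Jordan chain for λ = 1 of length 3:
v_1 = (-3, 1, 0, -1, 2)ᵀ
v_2 = (13, -3, 1, 5, -6)ᵀ
v_3 = (2, 1, 0, 0, 0)ᵀ

Let N = A − (1)·I. We want v_3 with N^3 v_3 = 0 but N^2 v_3 ≠ 0; then v_{j-1} := N · v_j for j = 3, …, 2.

Pick v_3 = (2, 1, 0, 0, 0)ᵀ.
Then v_2 = N · v_3 = (13, -3, 1, 5, -6)ᵀ.
Then v_1 = N · v_2 = (-3, 1, 0, -1, 2)ᵀ.

Sanity check: (A − (1)·I) v_1 = (0, 0, 0, 0, 0)ᵀ = 0. ✓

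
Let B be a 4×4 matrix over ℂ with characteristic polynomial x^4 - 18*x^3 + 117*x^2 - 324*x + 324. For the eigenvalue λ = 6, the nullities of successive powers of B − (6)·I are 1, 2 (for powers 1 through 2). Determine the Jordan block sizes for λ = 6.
Block sizes for λ = 6: [2]

From the dimensions of kernels of powers, the number of Jordan blocks of size at least j is d_j − d_{j−1} where d_j = dim ker(N^j) (with d_0 = 0). Computing the differences gives [1, 1].
The number of blocks of size exactly k is (#blocks of size ≥ k) − (#blocks of size ≥ k + 1), so the partition is: 1 block(s) of size 2.
In nonincreasing order the block sizes are [2].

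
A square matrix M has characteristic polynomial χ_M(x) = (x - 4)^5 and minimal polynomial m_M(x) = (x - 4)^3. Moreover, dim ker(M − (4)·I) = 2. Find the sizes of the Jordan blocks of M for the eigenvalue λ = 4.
Block sizes for λ = 4: [3, 2]

Step 1 — from the characteristic polynomial, algebraic multiplicity of λ = 4 is 5. From dim ker(M − (4)·I) = 2, there are exactly 2 Jordan blocks for λ = 4.
Step 2 — from the minimal polynomial, the factor (x − 4)^3 tells us the largest block for λ = 4 has size 3.
Step 3 — with total size 5, 2 blocks, and largest block 3, the block sizes (in nonincreasing order) are [3, 2].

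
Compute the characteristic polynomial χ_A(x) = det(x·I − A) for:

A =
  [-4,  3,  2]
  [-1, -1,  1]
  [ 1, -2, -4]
x^3 + 9*x^2 + 27*x + 27

Expanding det(x·I − A) (e.g. by cofactor expansion or by noting that A is similar to its Jordan form J, which has the same characteristic polynomial as A) gives
  χ_A(x) = x^3 + 9*x^2 + 27*x + 27
which factors as (x + 3)^3. The eigenvalues (with algebraic multiplicities) are λ = -3 with multiplicity 3.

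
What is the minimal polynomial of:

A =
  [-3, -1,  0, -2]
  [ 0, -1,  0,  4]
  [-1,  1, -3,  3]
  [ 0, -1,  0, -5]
x^2 + 6*x + 9

The characteristic polynomial is χ_A(x) = (x + 3)^4, so the eigenvalues are known. The minimal polynomial is
  m_A(x) = Π_λ (x − λ)^{k_λ}
where k_λ is the size of the *largest* Jordan block for λ (equivalently, the smallest k with (A − λI)^k v = 0 for every generalised eigenvector v of λ).

  λ = -3: largest Jordan block has size 2, contributing (x + 3)^2

So m_A(x) = (x + 3)^2 = x^2 + 6*x + 9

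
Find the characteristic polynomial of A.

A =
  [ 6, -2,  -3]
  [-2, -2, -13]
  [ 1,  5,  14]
x^3 - 18*x^2 + 108*x - 216

Expanding det(x·I − A) (e.g. by cofactor expansion or by noting that A is similar to its Jordan form J, which has the same characteristic polynomial as A) gives
  χ_A(x) = x^3 - 18*x^2 + 108*x - 216
which factors as (x - 6)^3. The eigenvalues (with algebraic multiplicities) are λ = 6 with multiplicity 3.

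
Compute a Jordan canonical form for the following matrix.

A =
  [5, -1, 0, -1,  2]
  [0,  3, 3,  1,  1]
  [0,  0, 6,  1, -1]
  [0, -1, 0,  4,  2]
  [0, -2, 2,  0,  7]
J_3(5) ⊕ J_1(5) ⊕ J_1(5)

The characteristic polynomial is
  det(x·I − A) = x^5 - 25*x^4 + 250*x^3 - 1250*x^2 + 3125*x - 3125 = (x - 5)^5

Eigenvalues and multiplicities (the geometric multiplicity of λ is n − rank(A − λI), which equals the number of Jordan blocks for λ):
  λ = 5: algebraic multiplicity = 5, geometric multiplicity = 3

Determining the block sizes for each eigenvalue:
  λ = 5: with am = 5 and gm = 3, the partition is not yet determined (e.g. several partitions of 5 into 3 parts exist). Let N = A − (5)·I. Computing rank(N^1) = 2, rank(N^2) = 1, rank(N^3) = 0; the number of blocks of size ≥ j is rank(N^{j−1}) − rank(N^j), giving [3, 1, 1]. So we have 1 block(s) of size 3, 2 block(s) of size 1 → block sizes [3, 1, 1]

Assembling the blocks gives a Jordan form
J =
  [5, 1, 0, 0, 0]
  [0, 5, 1, 0, 0]
  [0, 0, 5, 0, 0]
  [0, 0, 0, 5, 0]
  [0, 0, 0, 0, 5]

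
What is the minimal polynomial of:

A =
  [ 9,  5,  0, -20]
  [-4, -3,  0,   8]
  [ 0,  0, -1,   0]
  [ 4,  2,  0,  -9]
x^2 + 2*x + 1

The characteristic polynomial is χ_A(x) = (x + 1)^4, so the eigenvalues are known. The minimal polynomial is
  m_A(x) = Π_λ (x − λ)^{k_λ}
where k_λ is the size of the *largest* Jordan block for λ (equivalently, the smallest k with (A − λI)^k v = 0 for every generalised eigenvector v of λ).

  λ = -1: largest Jordan block has size 2, contributing (x + 1)^2

So m_A(x) = (x + 1)^2 = x^2 + 2*x + 1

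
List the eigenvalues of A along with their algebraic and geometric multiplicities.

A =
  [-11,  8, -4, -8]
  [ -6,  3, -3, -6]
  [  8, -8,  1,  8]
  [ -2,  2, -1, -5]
λ = -3: alg = 4, geom = 3

Step 1 — factor the characteristic polynomial to read off the algebraic multiplicities:
  χ_A(x) = (x + 3)^4

Step 2 — compute geometric multiplicities via the rank-nullity identity g(λ) = n − rank(A − λI):
  rank(A − (-3)·I) = 1, so dim ker(A − (-3)·I) = n − 1 = 3

Summary:
  λ = -3: algebraic multiplicity = 4, geometric multiplicity = 3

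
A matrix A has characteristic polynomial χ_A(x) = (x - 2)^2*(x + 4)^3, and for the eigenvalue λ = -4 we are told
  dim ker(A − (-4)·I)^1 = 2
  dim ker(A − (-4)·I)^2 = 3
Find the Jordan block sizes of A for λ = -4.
Block sizes for λ = -4: [2, 1]

From the dimensions of kernels of powers, the number of Jordan blocks of size at least j is d_j − d_{j−1} where d_j = dim ker(N^j) (with d_0 = 0). Computing the differences gives [2, 1].
The number of blocks of size exactly k is (#blocks of size ≥ k) − (#blocks of size ≥ k + 1), so the partition is: 1 block(s) of size 1, 1 block(s) of size 2.
In nonincreasing order the block sizes are [2, 1].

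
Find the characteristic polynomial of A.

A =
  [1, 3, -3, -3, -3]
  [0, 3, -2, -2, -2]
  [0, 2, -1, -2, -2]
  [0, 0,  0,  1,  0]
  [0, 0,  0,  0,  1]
x^5 - 5*x^4 + 10*x^3 - 10*x^2 + 5*x - 1

Expanding det(x·I − A) (e.g. by cofactor expansion or by noting that A is similar to its Jordan form J, which has the same characteristic polynomial as A) gives
  χ_A(x) = x^5 - 5*x^4 + 10*x^3 - 10*x^2 + 5*x - 1
which factors as (x - 1)^5. The eigenvalues (with algebraic multiplicities) are λ = 1 with multiplicity 5.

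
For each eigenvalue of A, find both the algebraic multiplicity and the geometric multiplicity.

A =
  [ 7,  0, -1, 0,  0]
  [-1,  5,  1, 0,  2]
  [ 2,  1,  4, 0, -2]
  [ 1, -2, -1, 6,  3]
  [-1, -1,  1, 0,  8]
λ = 6: alg = 5, geom = 2

Step 1 — factor the characteristic polynomial to read off the algebraic multiplicities:
  χ_A(x) = (x - 6)^5

Step 2 — compute geometric multiplicities via the rank-nullity identity g(λ) = n − rank(A − λI):
  rank(A − (6)·I) = 3, so dim ker(A − (6)·I) = n − 3 = 2

Summary:
  λ = 6: algebraic multiplicity = 5, geometric multiplicity = 2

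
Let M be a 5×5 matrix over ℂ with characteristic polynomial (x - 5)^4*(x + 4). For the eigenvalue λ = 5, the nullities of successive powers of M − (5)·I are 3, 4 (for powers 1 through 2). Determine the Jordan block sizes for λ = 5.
Block sizes for λ = 5: [2, 1, 1]

From the dimensions of kernels of powers, the number of Jordan blocks of size at least j is d_j − d_{j−1} where d_j = dim ker(N^j) (with d_0 = 0). Computing the differences gives [3, 1].
The number of blocks of size exactly k is (#blocks of size ≥ k) − (#blocks of size ≥ k + 1), so the partition is: 2 block(s) of size 1, 1 block(s) of size 2.
In nonincreasing order the block sizes are [2, 1, 1].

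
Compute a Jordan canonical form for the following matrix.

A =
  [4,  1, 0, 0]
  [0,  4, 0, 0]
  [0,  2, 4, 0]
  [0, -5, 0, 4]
J_2(4) ⊕ J_1(4) ⊕ J_1(4)

The characteristic polynomial is
  det(x·I − A) = x^4 - 16*x^3 + 96*x^2 - 256*x + 256 = (x - 4)^4

Eigenvalues and multiplicities (the geometric multiplicity of λ is n − rank(A − λI), which equals the number of Jordan blocks for λ):
  λ = 4: algebraic multiplicity = 4, geometric multiplicity = 3

Determining the block sizes for each eigenvalue:
  λ = 4: 3 blocks summing to 4 forces exactly one block of size 2 and the rest size 1 → block sizes [2, 1, 1]

Assembling the blocks gives a Jordan form
J =
  [4, 1, 0, 0]
  [0, 4, 0, 0]
  [0, 0, 4, 0]
  [0, 0, 0, 4]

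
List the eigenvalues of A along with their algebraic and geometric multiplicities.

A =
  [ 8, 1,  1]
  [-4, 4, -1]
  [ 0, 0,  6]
λ = 6: alg = 3, geom = 1

Step 1 — factor the characteristic polynomial to read off the algebraic multiplicities:
  χ_A(x) = (x - 6)^3

Step 2 — compute geometric multiplicities via the rank-nullity identity g(λ) = n − rank(A − λI):
  rank(A − (6)·I) = 2, so dim ker(A − (6)·I) = n − 2 = 1

Summary:
  λ = 6: algebraic multiplicity = 3, geometric multiplicity = 1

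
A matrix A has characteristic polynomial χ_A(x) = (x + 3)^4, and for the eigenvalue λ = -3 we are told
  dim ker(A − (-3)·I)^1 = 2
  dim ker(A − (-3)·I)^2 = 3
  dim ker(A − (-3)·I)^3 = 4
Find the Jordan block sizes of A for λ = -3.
Block sizes for λ = -3: [3, 1]

From the dimensions of kernels of powers, the number of Jordan blocks of size at least j is d_j − d_{j−1} where d_j = dim ker(N^j) (with d_0 = 0). Computing the differences gives [2, 1, 1].
The number of blocks of size exactly k is (#blocks of size ≥ k) − (#blocks of size ≥ k + 1), so the partition is: 1 block(s) of size 1, 1 block(s) of size 3.
In nonincreasing order the block sizes are [3, 1].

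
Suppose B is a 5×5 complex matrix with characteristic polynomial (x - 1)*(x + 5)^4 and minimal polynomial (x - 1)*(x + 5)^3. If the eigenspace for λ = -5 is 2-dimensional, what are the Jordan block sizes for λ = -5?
Block sizes for λ = -5: [3, 1]

Step 1 — from the characteristic polynomial, algebraic multiplicity of λ = -5 is 4. From dim ker(B − (-5)·I) = 2, there are exactly 2 Jordan blocks for λ = -5.
Step 2 — from the minimal polynomial, the factor (x + 5)^3 tells us the largest block for λ = -5 has size 3.
Step 3 — with total size 4, 2 blocks, and largest block 3, the block sizes (in nonincreasing order) are [3, 1].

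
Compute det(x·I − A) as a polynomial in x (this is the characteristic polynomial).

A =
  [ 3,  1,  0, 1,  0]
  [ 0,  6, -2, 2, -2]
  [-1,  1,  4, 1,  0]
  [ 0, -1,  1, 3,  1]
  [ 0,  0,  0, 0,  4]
x^5 - 20*x^4 + 160*x^3 - 640*x^2 + 1280*x - 1024

Expanding det(x·I − A) (e.g. by cofactor expansion or by noting that A is similar to its Jordan form J, which has the same characteristic polynomial as A) gives
  χ_A(x) = x^5 - 20*x^4 + 160*x^3 - 640*x^2 + 1280*x - 1024
which factors as (x - 4)^5. The eigenvalues (with algebraic multiplicities) are λ = 4 with multiplicity 5.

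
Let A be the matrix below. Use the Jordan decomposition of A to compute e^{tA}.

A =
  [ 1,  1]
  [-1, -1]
e^{tA} =
  [t + 1, t]
  [-t, 1 - t]

Strategy: write A = P · J · P⁻¹ where J is a Jordan canonical form, so e^{tA} = P · e^{tJ} · P⁻¹, and e^{tJ} can be computed block-by-block.

A has Jordan form
J =
  [0, 1]
  [0, 0]
(up to reordering of blocks).

Per-block formulas:
  For a 2×2 Jordan block J_2(0): exp(t · J_2(0)) = e^(0t)·(I + t·N), where N is the 2×2 nilpotent shift.

After assembling e^{tJ} and conjugating by P, we get:

e^{tA} =
  [t + 1, t]
  [-t, 1 - t]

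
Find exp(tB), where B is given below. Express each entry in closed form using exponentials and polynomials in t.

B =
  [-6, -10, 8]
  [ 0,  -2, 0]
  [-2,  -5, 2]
e^{tB} =
  [-4*t*exp(-2*t) + exp(-2*t), -10*t*exp(-2*t), 8*t*exp(-2*t)]
  [0, exp(-2*t), 0]
  [-2*t*exp(-2*t), -5*t*exp(-2*t), 4*t*exp(-2*t) + exp(-2*t)]

Strategy: write B = P · J · P⁻¹ where J is a Jordan canonical form, so e^{tB} = P · e^{tJ} · P⁻¹, and e^{tJ} can be computed block-by-block.

B has Jordan form
J =
  [-2,  1,  0]
  [ 0, -2,  0]
  [ 0,  0, -2]
(up to reordering of blocks).

Per-block formulas:
  For a 1×1 block at λ = -2: exp(t · [-2]) = [e^(-2t)].
  For a 2×2 Jordan block J_2(-2): exp(t · J_2(-2)) = e^(-2t)·(I + t·N), where N is the 2×2 nilpotent shift.

After assembling e^{tJ} and conjugating by P, we get:

e^{tB} =
  [-4*t*exp(-2*t) + exp(-2*t), -10*t*exp(-2*t), 8*t*exp(-2*t)]
  [0, exp(-2*t), 0]
  [-2*t*exp(-2*t), -5*t*exp(-2*t), 4*t*exp(-2*t) + exp(-2*t)]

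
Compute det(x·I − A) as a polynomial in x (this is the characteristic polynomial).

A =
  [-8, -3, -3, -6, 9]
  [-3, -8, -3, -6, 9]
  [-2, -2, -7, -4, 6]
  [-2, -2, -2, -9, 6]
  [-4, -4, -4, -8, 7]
x^5 + 25*x^4 + 250*x^3 + 1250*x^2 + 3125*x + 3125

Expanding det(x·I − A) (e.g. by cofactor expansion or by noting that A is similar to its Jordan form J, which has the same characteristic polynomial as A) gives
  χ_A(x) = x^5 + 25*x^4 + 250*x^3 + 1250*x^2 + 3125*x + 3125
which factors as (x + 5)^5. The eigenvalues (with algebraic multiplicities) are λ = -5 with multiplicity 5.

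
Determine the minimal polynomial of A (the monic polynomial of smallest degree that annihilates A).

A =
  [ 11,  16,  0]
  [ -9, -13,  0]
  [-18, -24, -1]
x^2 + 2*x + 1

The characteristic polynomial is χ_A(x) = (x + 1)^3, so the eigenvalues are known. The minimal polynomial is
  m_A(x) = Π_λ (x − λ)^{k_λ}
where k_λ is the size of the *largest* Jordan block for λ (equivalently, the smallest k with (A − λI)^k v = 0 for every generalised eigenvector v of λ).

  λ = -1: largest Jordan block has size 2, contributing (x + 1)^2

So m_A(x) = (x + 1)^2 = x^2 + 2*x + 1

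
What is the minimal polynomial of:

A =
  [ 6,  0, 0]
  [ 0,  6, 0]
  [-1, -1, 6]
x^2 - 12*x + 36

The characteristic polynomial is χ_A(x) = (x - 6)^3, so the eigenvalues are known. The minimal polynomial is
  m_A(x) = Π_λ (x − λ)^{k_λ}
where k_λ is the size of the *largest* Jordan block for λ (equivalently, the smallest k with (A − λI)^k v = 0 for every generalised eigenvector v of λ).

  λ = 6: largest Jordan block has size 2, contributing (x − 6)^2

So m_A(x) = (x - 6)^2 = x^2 - 12*x + 36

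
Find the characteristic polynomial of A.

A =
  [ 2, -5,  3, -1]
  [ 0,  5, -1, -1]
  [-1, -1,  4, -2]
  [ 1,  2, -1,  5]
x^4 - 16*x^3 + 96*x^2 - 256*x + 256

Expanding det(x·I − A) (e.g. by cofactor expansion or by noting that A is similar to its Jordan form J, which has the same characteristic polynomial as A) gives
  χ_A(x) = x^4 - 16*x^3 + 96*x^2 - 256*x + 256
which factors as (x - 4)^4. The eigenvalues (with algebraic multiplicities) are λ = 4 with multiplicity 4.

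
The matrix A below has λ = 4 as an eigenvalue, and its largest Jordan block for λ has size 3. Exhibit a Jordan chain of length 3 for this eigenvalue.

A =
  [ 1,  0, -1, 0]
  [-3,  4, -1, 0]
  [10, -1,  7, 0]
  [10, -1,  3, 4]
A Jordan chain for λ = 4 of length 3:
v_1 = (-1, -1, 3, 3)ᵀ
v_2 = (-3, -3, 10, 10)ᵀ
v_3 = (1, 0, 0, 0)ᵀ

Let N = A − (4)·I. We want v_3 with N^3 v_3 = 0 but N^2 v_3 ≠ 0; then v_{j-1} := N · v_j for j = 3, …, 2.

Pick v_3 = (1, 0, 0, 0)ᵀ.
Then v_2 = N · v_3 = (-3, -3, 10, 10)ᵀ.
Then v_1 = N · v_2 = (-1, -1, 3, 3)ᵀ.

Sanity check: (A − (4)·I) v_1 = (0, 0, 0, 0)ᵀ = 0. ✓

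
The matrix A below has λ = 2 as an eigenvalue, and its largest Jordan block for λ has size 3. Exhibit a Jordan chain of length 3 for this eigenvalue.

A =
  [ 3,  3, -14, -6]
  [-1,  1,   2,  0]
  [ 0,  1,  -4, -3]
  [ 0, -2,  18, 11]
A Jordan chain for λ = 2 of length 3:
v_1 = (-2, 0, -1, 2)ᵀ
v_2 = (1, -1, 0, 0)ᵀ
v_3 = (1, 0, 0, 0)ᵀ

Let N = A − (2)·I. We want v_3 with N^3 v_3 = 0 but N^2 v_3 ≠ 0; then v_{j-1} := N · v_j for j = 3, …, 2.

Pick v_3 = (1, 0, 0, 0)ᵀ.
Then v_2 = N · v_3 = (1, -1, 0, 0)ᵀ.
Then v_1 = N · v_2 = (-2, 0, -1, 2)ᵀ.

Sanity check: (A − (2)·I) v_1 = (0, 0, 0, 0)ᵀ = 0. ✓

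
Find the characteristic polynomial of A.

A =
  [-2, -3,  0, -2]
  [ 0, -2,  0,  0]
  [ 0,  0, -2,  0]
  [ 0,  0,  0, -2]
x^4 + 8*x^3 + 24*x^2 + 32*x + 16

Expanding det(x·I − A) (e.g. by cofactor expansion or by noting that A is similar to its Jordan form J, which has the same characteristic polynomial as A) gives
  χ_A(x) = x^4 + 8*x^3 + 24*x^2 + 32*x + 16
which factors as (x + 2)^4. The eigenvalues (with algebraic multiplicities) are λ = -2 with multiplicity 4.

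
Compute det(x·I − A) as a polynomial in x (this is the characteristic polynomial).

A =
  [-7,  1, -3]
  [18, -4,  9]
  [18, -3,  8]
x^3 + 3*x^2 + 3*x + 1

Expanding det(x·I − A) (e.g. by cofactor expansion or by noting that A is similar to its Jordan form J, which has the same characteristic polynomial as A) gives
  χ_A(x) = x^3 + 3*x^2 + 3*x + 1
which factors as (x + 1)^3. The eigenvalues (with algebraic multiplicities) are λ = -1 with multiplicity 3.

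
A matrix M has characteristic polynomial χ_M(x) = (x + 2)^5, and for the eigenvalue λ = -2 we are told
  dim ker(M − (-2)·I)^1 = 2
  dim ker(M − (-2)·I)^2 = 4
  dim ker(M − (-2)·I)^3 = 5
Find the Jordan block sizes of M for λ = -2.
Block sizes for λ = -2: [3, 2]

From the dimensions of kernels of powers, the number of Jordan blocks of size at least j is d_j − d_{j−1} where d_j = dim ker(N^j) (with d_0 = 0). Computing the differences gives [2, 2, 1].
The number of blocks of size exactly k is (#blocks of size ≥ k) − (#blocks of size ≥ k + 1), so the partition is: 1 block(s) of size 2, 1 block(s) of size 3.
In nonincreasing order the block sizes are [3, 2].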